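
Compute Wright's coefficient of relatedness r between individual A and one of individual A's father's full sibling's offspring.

Each parent–offspring link contributes a factor of 1/2, and independent paths through distinct common ancestors add.
First cousins share one grandparent pair — two paths of length 4: r = 2·(1/2)^4 = 1/8.

0.125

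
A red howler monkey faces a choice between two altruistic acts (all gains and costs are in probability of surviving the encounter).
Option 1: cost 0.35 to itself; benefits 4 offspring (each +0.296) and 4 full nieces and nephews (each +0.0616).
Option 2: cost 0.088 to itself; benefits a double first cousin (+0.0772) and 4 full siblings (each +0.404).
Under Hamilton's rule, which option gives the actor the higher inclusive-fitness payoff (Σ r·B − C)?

Option 1: r to an offspring = 0.5.
Option 1: r to a full niece or nephew = 0.25.
Option 1: Σ r·B − C = (4·0.5·0.296 + 4·0.25·0.0616) − 0.35 = 0.3036.
Option 2: r to a double first cousin = 0.25.
Option 2: r to a full sibling = 0.5.
Option 2: Σ r·B − C = (1·0.25·0.0772 + 4·0.5·0.404) − 0.088 = 0.7393.
Option 2 has the higher net inclusive-fitness payoff.

Option 2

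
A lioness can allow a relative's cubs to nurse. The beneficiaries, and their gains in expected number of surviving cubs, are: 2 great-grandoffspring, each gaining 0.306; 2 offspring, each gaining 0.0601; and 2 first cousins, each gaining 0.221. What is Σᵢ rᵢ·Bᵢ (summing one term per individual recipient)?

0.19185

r to a great-grandoffspring = 0.125 (three parent–offspring links: r = (1/2)^3 = 1/8).
r to an offspring = 0.5 (one parent–offspring link: r = (1/2)^1 = 1/2).
r to a first cousin = 0.125 (first cousins share one grandparent pair — two paths of length 4: r = 2·(1/2)^4 = 1/8).
Summing one r·B term per recipient: 2·0.125·0.306 + 2·0.5·0.0601 + 2·0.125·0.221 = 0.19185.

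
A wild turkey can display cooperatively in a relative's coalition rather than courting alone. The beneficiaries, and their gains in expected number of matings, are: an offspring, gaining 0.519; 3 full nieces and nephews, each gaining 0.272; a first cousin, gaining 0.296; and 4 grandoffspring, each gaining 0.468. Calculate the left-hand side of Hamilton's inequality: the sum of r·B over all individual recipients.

r to an offspring = 1/2 (one parent–offspring link: r = (1/2)^1 = 1/2).
r to a full niece or nephew = 1/4 (full aunt/uncle↔niece/nephew: two paths of length 3 through the shared grandparent pair: r = 2·(1/2)^3 = 1/4).
r to a first cousin = 0.125 (first cousins share one grandparent pair — two paths of length 4: r = 2·(1/2)^4 = 1/8).
r to a grandoffspring = 1/4 (two parent–offspring links: r = (1/2)^2 = 1/4).
Summing one r·B term per recipient: 1·0.5·0.519 + 3·0.25·0.272 + 1·0.125·0.296 + 4·0.25·0.468 = 0.9685.

0.9685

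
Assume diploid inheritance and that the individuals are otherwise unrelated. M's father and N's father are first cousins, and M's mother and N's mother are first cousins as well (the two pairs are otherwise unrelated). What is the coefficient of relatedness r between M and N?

Independent pedigree routes through distinct common ancestors add.
M and N are related in two ways: second cousins through their fathers (r = 1/32) and second cousins through their mothers (r = 1/32).
r = 1/32 + 1/32 = 1/16 = 0.0625.

0.0625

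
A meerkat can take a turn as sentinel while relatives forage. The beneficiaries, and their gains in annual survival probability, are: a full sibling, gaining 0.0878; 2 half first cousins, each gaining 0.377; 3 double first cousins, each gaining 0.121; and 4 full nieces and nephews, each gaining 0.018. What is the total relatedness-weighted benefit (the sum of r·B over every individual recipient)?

0.199775

r to a full sibling = 1/2 (full sibs share both parents — two paths of length 2: r = 2·(1/2)^2 = 1/2).
r to a half first cousin = 0.0625 (half first cousins share one grandparent — one path of length 4: r = (1/2)^4 = 1/16).
r to a double first cousin = 0.25 (double first cousins share both grandparent pairs — four paths of length 4: r = 4·(1/2)^4 = 1/4).
r to a full niece or nephew = 0.25 (full aunt/uncle↔niece/nephew: two paths of length 3 through the shared grandparent pair: r = 2·(1/2)^3 = 1/4).
Summing one r·B term per recipient: 1·0.5·0.0878 + 2·0.0625·0.377 + 3·0.25·0.121 + 4·0.25·0.018 = 0.199775.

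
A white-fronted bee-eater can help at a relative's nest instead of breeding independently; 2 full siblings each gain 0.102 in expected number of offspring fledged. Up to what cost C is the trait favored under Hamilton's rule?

0.102

r to a full sibling = 1/2 (full sibs share both parents — two paths of length 2: r = 2·(1/2)^2 = 1/2).
Hamilton's rule: n·r·B > C, so the trait is favored while C < n·r·B = 2·0.5·0.102 = 0.102.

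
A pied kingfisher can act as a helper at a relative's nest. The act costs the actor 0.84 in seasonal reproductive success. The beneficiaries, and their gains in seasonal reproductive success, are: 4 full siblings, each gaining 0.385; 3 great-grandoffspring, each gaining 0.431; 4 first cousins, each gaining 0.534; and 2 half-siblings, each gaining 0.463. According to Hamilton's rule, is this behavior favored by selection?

Hamilton's rule: the trait is favored when the sum of r·B over every recipient exceeds the actor's cost C.
r to a full sibling = 1/2 (full sibs share both parents — two paths of length 2: r = 2·(1/2)^2 = 1/2).
r to a great-grandoffspring = 1/8 (three parent–offspring links: r = (1/2)^3 = 1/8).
r to a first cousin = 0.125 (first cousins share one grandparent pair — two paths of length 4: r = 2·(1/2)^4 = 1/8).
r to a half-sibling = 0.25 (half-sibs share one parent — one path of length 2: r = (1/2)^2 = 1/4).
Summing one r·B term per recipient: 4·0.5·0.385 + 3·0.125·0.431 + 4·0.125·0.534 + 2·0.25·0.463 = 1.430125.
1.430125 > 0.84: the indirect benefit exceeds the cost.

Yes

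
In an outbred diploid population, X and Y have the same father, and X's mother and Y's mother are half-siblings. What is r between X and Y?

Relatedness sums over independent paths through distinct common ancestors.
X and Y are related in two ways: half-sibs through their shared father (r = 1/4) and half first cousins through their mothers (r = 1/16).
r = 1/4 + 1/16 = 0.3125.

0.3125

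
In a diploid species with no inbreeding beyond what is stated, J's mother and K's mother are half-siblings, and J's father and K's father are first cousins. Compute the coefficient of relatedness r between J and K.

0.09375

Relatedness sums over independent paths through distinct common ancestors.
J and K are related in two ways: half first cousins through their mothers (r = 1/16) and second cousins through their fathers (r = 1/32).
r = 1/16 + 1/32 = 0.09375.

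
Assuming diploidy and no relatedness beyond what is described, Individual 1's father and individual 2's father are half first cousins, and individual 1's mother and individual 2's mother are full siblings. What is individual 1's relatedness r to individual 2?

With two independent routes of shared ancestry, r is the sum of the two contributions.
Individual 1 and individual 2 are related in two ways: half second cousins through their fathers (r = 1/64) and first cousins through their mothers (r = 1/8).
r = 1/64 + 1/8 = 9/64 = 0.140625.

0.140625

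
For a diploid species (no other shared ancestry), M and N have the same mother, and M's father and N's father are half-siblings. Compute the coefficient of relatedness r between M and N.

0.3125

Wright's path rule: contributions from independent ancestry routes add.
M and N are related in two ways: half-sibs through their shared mother (r = 1/4) and half first cousins through their fathers (r = 1/16).
r = 1/4 + 1/16 = 0.3125.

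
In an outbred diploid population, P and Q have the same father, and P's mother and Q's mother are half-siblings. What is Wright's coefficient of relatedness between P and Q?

Relatedness sums over independent paths through distinct common ancestors.
P and Q are related in two ways: half-sibs through their shared father (r = 1/4) and half first cousins through their mothers (r = 1/16).
r = 1/4 + 1/16 = 0.3125.

0.3125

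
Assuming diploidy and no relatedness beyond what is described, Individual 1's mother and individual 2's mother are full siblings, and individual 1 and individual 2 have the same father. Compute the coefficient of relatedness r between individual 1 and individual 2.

0.375

Independent pedigree routes through distinct common ancestors add.
Individual 1 and individual 2 are related in two ways: first cousins through their mothers (r = 1/8) and half-sibs through their shared father (r = 1/4).
r = 1/8 + 1/4 = 3/8 = 0.375.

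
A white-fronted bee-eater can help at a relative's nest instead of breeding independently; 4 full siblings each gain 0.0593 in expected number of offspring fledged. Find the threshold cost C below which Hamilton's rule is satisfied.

r to a full sibling = 0.5 (full sibs share both parents — two paths of length 2: r = 2·(1/2)^2 = 1/2).
Hamilton's rule: n·r·B > C, so the trait is favored while C < n·r·B = 4·0.5·0.0593 = 0.1186.

0.1186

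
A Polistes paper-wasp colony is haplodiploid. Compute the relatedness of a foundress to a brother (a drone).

0.25

Her haploid brother carries none of their father's genes and a random half of their mother's genome; that half matches the maternal half of her own genome with probability 1/2: r = 1/2 · 1/2 = 1/4.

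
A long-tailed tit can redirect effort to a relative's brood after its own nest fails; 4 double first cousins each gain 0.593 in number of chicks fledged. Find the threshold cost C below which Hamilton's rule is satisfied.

r to a double first cousin = 0.25 (double first cousins share both grandparent pairs — four paths of length 4: r = 4·(1/2)^4 = 1/4).
Hamilton's rule: n·r·B > C, so the trait is favored while C < n·r·B = 4·0.25·0.593 = 0.593.

0.593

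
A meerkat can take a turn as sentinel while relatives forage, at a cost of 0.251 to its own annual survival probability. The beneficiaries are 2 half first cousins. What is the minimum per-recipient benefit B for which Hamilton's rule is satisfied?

r to a half first cousin = 0.0625 (half first cousins share one grandparent — one path of length 4: r = (1/2)^4 = 1/16).
Hamilton's rule with n recipients of equal r: n·r·B > C, so B > C/(n·r) = 0.251/(2·0.0625) = 2.008.

2.008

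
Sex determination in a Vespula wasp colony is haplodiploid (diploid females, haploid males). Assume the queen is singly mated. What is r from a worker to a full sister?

0.75

Haplodiploid full sisters inherit their father's entire haploid genome identically (contributing 1/2) and on average half of their mother's contribution (1/2 · 1/2 = 1/4); r = 1/2 + 1/4 = 3/4.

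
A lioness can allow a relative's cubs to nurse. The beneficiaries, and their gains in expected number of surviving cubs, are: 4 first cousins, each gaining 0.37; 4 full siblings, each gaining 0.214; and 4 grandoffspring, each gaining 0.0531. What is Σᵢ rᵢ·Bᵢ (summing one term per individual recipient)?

r to a first cousin = 0.125 (first cousins share one grandparent pair — two paths of length 4: r = 2·(1/2)^4 = 1/8).
r to a full sibling = 1/2 (full sibs share both parents — two paths of length 2: r = 2·(1/2)^2 = 1/2).
r to a grandoffspring = 1/4 (two parent–offspring links: r = (1/2)^2 = 1/4).
Summing one r·B term per recipient: 4·0.125·0.37 + 4·0.5·0.214 + 4·0.25·0.0531 = 0.6661.

0.6661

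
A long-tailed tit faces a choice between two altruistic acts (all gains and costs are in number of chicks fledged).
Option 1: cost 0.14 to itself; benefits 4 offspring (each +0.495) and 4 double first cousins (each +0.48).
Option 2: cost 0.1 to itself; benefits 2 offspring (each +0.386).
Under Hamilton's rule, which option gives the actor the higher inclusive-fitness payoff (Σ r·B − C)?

Option 1

Option 1: r to an offspring = 0.5.
Option 1: r to a double first cousin = 0.25.
Option 1: Σ r·B − C = (4·0.5·0.495 + 4·0.25·0.48) − 0.14 = 1.33.
Option 2: r to an offspring = 0.5.
Option 2: Σ r·B − C = (2·0.5·0.386) − 0.1 = 0.286.
Option 1 has the higher net inclusive-fitness payoff.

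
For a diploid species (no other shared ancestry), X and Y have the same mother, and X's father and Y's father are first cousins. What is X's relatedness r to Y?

Wright's path rule: contributions from independent ancestry routes add.
X and Y are related in two ways: half-sibs through their shared mother (r = 1/4) and second cousins through their fathers (r = 1/32).
r = 1/4 + 1/32 = 0.28125.

0.28125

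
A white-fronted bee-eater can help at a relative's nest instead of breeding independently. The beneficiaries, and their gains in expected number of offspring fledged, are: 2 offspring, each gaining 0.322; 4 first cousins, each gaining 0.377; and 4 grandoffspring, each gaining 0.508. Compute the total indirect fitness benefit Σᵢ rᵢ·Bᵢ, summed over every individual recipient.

1.0185

r to an offspring = 1/2 (one parent–offspring link: r = (1/2)^1 = 1/2).
r to a first cousin = 0.125 (first cousins share one grandparent pair — two paths of length 4: r = 2·(1/2)^4 = 1/8).
r to a grandoffspring = 1/4 (two parent–offspring links: r = (1/2)^2 = 1/4).
Summing one r·B term per recipient: 2·0.5·0.322 + 4·0.125·0.377 + 4·0.25·0.508 = 1.0185.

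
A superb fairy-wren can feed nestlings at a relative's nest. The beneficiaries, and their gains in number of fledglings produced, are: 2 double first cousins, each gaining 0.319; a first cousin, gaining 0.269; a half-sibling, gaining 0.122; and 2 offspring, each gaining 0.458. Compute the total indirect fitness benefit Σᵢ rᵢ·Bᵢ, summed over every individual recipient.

0.681625

r to a double first cousin = 1/4 (double first cousins share both grandparent pairs — four paths of length 4: r = 4·(1/2)^4 = 1/4).
r to a first cousin = 1/8 (first cousins share one grandparent pair — two paths of length 4: r = 2·(1/2)^4 = 1/8).
r to a half-sibling = 1/4 (half-sibs share one parent — one path of length 2: r = (1/2)^2 = 1/4).
r to an offspring = 1/2 (one parent–offspring link: r = (1/2)^1 = 1/2).
Summing one r·B term per recipient: 2·0.25·0.319 + 1·0.125·0.269 + 1·0.25·0.122 + 2·0.5·0.458 = 0.681625.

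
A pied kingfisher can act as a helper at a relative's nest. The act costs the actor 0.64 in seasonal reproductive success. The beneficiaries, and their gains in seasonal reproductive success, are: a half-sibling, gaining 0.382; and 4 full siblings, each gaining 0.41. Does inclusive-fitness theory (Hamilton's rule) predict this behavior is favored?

Yes

Hamilton's rule: the trait is favored when the sum of r·B over every recipient exceeds the actor's cost C.
r to a half-sibling = 0.25 (half-sibs share one parent — one path of length 2: r = (1/2)^2 = 1/4).
r to a full sibling = 0.5 (full sibs share both parents — two paths of length 2: r = 2·(1/2)^2 = 1/2).
Summing one r·B term per recipient: 1·0.25·0.382 + 4·0.5·0.41 = 0.9155.
0.9155 > 0.64: the indirect benefit exceeds the cost.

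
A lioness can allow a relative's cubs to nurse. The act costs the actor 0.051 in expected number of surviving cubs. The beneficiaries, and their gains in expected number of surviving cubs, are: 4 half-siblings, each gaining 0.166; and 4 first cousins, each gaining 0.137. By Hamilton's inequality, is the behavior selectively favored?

Yes

Hamilton's rule: the trait is favored when the sum of r·B over every recipient exceeds the actor's cost C.
r to a half-sibling = 1/4 (half-sibs share one parent — one path of length 2: r = (1/2)^2 = 1/4).
r to a first cousin = 0.125 (first cousins share one grandparent pair — two paths of length 4: r = 2·(1/2)^4 = 1/8).
Summing one r·B term per recipient: 4·0.25·0.166 + 4·0.125·0.137 = 0.2345.
0.2345 > 0.051: the indirect benefit exceeds the cost.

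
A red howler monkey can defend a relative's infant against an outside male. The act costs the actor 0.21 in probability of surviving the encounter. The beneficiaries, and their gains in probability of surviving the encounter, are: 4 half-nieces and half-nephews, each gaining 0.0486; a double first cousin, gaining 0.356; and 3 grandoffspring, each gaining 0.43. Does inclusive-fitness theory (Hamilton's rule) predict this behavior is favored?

Yes

Hamilton's rule: the trait is favored when the sum of r·B over every recipient exceeds the actor's cost C.
r to a half-niece or half-nephew = 0.125 (half-aunt/uncle↔niece/nephew: one path of length 3: r = (1/2)^3 = 1/8).
r to a double first cousin = 0.25 (double first cousins share both grandparent pairs — four paths of length 4: r = 4·(1/2)^4 = 1/4).
r to a grandoffspring = 1/4 (two parent–offspring links: r = (1/2)^2 = 1/4).
Summing one r·B term per recipient: 4·0.125·0.0486 + 1·0.25·0.356 + 3·0.25·0.43 = 0.4358.
0.4358 > 0.21: the indirect benefit exceeds the cost.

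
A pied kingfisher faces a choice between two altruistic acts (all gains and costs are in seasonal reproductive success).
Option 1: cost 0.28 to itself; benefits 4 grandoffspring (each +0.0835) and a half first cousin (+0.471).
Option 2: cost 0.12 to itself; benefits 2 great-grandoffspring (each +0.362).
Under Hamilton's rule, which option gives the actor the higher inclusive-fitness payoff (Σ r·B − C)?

Option 2

Option 1: r to a grandoffspring = 0.25.
Option 1: r to a half first cousin = 0.0625.
Option 1: Σ r·B − C = (4·0.25·0.0835 + 1·0.0625·0.471) − 0.28 = -0.1670625.
Option 2: r to a great-grandoffspring = 0.125.
Option 2: Σ r·B − C = (2·0.125·0.362) − 0.12 = -0.0295.
Option 2 has the higher net inclusive-fitness payoff.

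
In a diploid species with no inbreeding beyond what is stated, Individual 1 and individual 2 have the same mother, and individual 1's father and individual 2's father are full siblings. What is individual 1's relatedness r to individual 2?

0.375

Independent pedigree routes through distinct common ancestors add.
Individual 1 and individual 2 are related in two ways: half-sibs through their shared mother (r = 1/4) and first cousins through their fathers (r = 1/8).
r = 1/4 + 1/8 = 0.375.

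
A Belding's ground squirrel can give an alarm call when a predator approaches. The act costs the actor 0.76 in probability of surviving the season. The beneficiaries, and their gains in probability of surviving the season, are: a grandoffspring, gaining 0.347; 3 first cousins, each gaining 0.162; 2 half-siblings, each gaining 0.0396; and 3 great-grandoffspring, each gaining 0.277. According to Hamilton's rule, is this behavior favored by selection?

No

Hamilton's rule: the trait is favored when the sum of r·B over every recipient exceeds the actor's cost C.
r to a grandoffspring = 1/4 (two parent–offspring links: r = (1/2)^2 = 1/4).
r to a first cousin = 0.125 (first cousins share one grandparent pair — two paths of length 4: r = 2·(1/2)^4 = 1/8).
r to a half-sibling = 0.25 (half-sibs share one parent — one path of length 2: r = (1/2)^2 = 1/4).
r to a great-grandoffspring = 1/8 (three parent–offspring links: r = (1/2)^3 = 1/8).
Summing one r·B term per recipient: 1·0.25·0.347 + 3·0.125·0.162 + 2·0.25·0.0396 + 3·0.125·0.277 = 0.271175.
0.271175 < 0.76: the indirect benefit is less than the cost.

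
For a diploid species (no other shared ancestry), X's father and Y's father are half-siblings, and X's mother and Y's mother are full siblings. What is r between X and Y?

Wright's path rule: contributions from independent ancestry routes add.
X and Y are related in two ways: half first cousins through their fathers (r = 1/16) and first cousins through their mothers (r = 1/8).
r = 1/16 + 1/8 = 0.1875.

0.1875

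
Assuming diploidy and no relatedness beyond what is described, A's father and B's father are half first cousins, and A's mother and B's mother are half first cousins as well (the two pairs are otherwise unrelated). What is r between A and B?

Independent pedigree routes through distinct common ancestors add.
A and B are related in two ways: half second cousins through their fathers (r = 1/64) and half second cousins through their mothers (r = 1/64).
r = 1/64 + 1/64 = 0.03125.

0.03125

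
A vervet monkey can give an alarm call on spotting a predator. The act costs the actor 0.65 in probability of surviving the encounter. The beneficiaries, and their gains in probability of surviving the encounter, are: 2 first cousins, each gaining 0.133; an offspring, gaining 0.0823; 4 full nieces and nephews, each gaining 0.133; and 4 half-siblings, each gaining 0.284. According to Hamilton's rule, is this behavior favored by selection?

No

Hamilton's rule: the trait is favored when the sum of r·B over every recipient exceeds the actor's cost C.
r to a first cousin = 1/8 (first cousins share one grandparent pair — two paths of length 4: r = 2·(1/2)^4 = 1/8).
r to an offspring = 1/2 (one parent–offspring link: r = (1/2)^1 = 1/2).
r to a full niece or nephew = 1/4 (full aunt/uncle↔niece/nephew: two paths of length 3 through the shared grandparent pair: r = 2·(1/2)^3 = 1/4).
r to a half-sibling = 0.25 (half-sibs share one parent — one path of length 2: r = (1/2)^2 = 1/4).
Summing one r·B term per recipient: 2·0.125·0.133 + 1·0.5·0.0823 + 4·0.25·0.133 + 4·0.25·0.284 = 0.4914.
0.4914 < 0.65: the indirect benefit is less than the cost.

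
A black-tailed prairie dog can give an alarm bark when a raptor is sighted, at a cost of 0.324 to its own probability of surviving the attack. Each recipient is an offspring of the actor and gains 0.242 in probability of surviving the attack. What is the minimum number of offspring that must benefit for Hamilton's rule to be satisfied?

r to an offspring = 0.5 (one parent–offspring link: r = (1/2)^1 = 1/2).
Hamilton's rule: n·r·B > C  ⇒  n > C/(r·B) = 0.324/(0.5·0.242) = 2.678.
The smallest integer exceeding 2.678 is 3.

3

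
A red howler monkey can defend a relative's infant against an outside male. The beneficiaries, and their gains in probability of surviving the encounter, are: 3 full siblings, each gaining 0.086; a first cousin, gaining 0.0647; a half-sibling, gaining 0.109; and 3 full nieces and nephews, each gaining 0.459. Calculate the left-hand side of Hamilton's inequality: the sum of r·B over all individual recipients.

0.5085875

r to a full sibling = 0.5 (full sibs share both parents — two paths of length 2: r = 2·(1/2)^2 = 1/2).
r to a first cousin = 1/8 (first cousins share one grandparent pair — two paths of length 4: r = 2·(1/2)^4 = 1/8).
r to a half-sibling = 1/4 (half-sibs share one parent — one path of length 2: r = (1/2)^2 = 1/4).
r to a full niece or nephew = 0.25 (full aunt/uncle↔niece/nephew: two paths of length 3 through the shared grandparent pair: r = 2·(1/2)^3 = 1/4).
Summing one r·B term per recipient: 3·0.5·0.086 + 1·0.125·0.0647 + 1·0.25·0.109 + 3·0.25·0.459 = 0.5085875.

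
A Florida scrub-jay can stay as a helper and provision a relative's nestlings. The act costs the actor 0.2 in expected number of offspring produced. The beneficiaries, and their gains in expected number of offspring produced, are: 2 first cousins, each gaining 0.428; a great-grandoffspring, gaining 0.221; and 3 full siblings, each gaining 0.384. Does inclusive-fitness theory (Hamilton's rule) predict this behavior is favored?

Hamilton's rule: the trait is favored when the sum of r·B over every recipient exceeds the actor's cost C.
r to a first cousin = 0.125 (first cousins share one grandparent pair — two paths of length 4: r = 2·(1/2)^4 = 1/8).
r to a great-grandoffspring = 0.125 (three parent–offspring links: r = (1/2)^3 = 1/8).
r to a full sibling = 0.5 (full sibs share both parents — two paths of length 2: r = 2·(1/2)^2 = 1/2).
Summing one r·B term per recipient: 2·0.125·0.428 + 1·0.125·0.221 + 3·0.5·0.384 = 0.710625.
0.710625 > 0.2: the indirect benefit exceeds the cost.

Yes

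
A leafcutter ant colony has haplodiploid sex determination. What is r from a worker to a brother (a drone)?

0.25

Her haploid brother carries none of their father's genes and a random half of their mother's genome; that half matches the maternal half of her own genome with probability 1/2: r = 1/2 · 1/2 = 1/4.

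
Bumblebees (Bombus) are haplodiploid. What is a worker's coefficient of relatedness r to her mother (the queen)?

0.5

One meiotic link between diploid queen and diploid daughter: r = 1/2.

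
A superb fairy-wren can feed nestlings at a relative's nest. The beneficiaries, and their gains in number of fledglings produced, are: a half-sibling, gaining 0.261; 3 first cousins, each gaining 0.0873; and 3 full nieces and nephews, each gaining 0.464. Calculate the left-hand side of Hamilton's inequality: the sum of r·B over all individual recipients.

r to a half-sibling = 0.25 (half-sibs share one parent — one path of length 2: r = (1/2)^2 = 1/4).
r to a first cousin = 0.125 (first cousins share one grandparent pair — two paths of length 4: r = 2·(1/2)^4 = 1/8).
r to a full niece or nephew = 0.25 (full aunt/uncle↔niece/nephew: two paths of length 3 through the shared grandparent pair: r = 2·(1/2)^3 = 1/4).
Summing one r·B term per recipient: 1·0.25·0.261 + 3·0.125·0.0873 + 3·0.25·0.464 = 0.4459875.

0.4459875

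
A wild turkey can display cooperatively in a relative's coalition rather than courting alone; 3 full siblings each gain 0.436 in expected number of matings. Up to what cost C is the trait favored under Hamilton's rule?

0.654

r to a full sibling = 1/2 (full sibs share both parents — two paths of length 2: r = 2·(1/2)^2 = 1/2).
Hamilton's rule: n·r·B > C, so the trait is favored while C < n·r·B = 3·0.5·0.436 = 0.654.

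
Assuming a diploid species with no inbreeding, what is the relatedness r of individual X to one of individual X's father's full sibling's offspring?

Each parent–offspring link contributes a factor of 1/2, and independent paths through distinct common ancestors add.
First cousins share one grandparent pair — two paths of length 4: r = 2·(1/2)^4 = 1/8.

0.125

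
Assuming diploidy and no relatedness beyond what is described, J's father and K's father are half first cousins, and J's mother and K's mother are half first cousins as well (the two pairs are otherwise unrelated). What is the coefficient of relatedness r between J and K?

With two independent routes of shared ancestry, r is the sum of the two contributions.
J and K are related in two ways: half second cousins through their fathers (r = 1/64) and half second cousins through their mothers (r = 1/64).
r = 1/64 + 1/64 = 0.03125.

0.03125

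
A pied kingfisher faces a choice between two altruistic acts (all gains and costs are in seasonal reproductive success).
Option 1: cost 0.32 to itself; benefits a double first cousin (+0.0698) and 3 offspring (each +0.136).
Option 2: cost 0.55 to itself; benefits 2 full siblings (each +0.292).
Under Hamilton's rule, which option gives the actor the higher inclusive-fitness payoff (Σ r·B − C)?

Option 1: r to a double first cousin = 0.25.
Option 1: r to an offspring = 0.5.
Option 1: Σ r·B − C = (1·0.25·0.0698 + 3·0.5·0.136) − 0.32 = -0.09855.
Option 2: r to a full sibling = 0.5.
Option 2: Σ r·B − C = (2·0.5·0.292) − 0.55 = -0.258.
Option 1 has the higher net inclusive-fitness payoff.

Option 1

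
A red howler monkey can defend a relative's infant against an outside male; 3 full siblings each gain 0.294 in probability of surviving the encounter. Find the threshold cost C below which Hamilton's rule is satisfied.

0.441

r to a full sibling = 1/2 (full sibs share both parents — two paths of length 2: r = 2·(1/2)^2 = 1/2).
Hamilton's rule: n·r·B > C, so the trait is favored while C < n·r·B = 3·0.5·0.294 = 0.441.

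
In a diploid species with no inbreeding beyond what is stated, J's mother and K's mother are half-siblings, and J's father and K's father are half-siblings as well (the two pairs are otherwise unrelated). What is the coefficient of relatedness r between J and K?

Wright's path rule: contributions from independent ancestry routes add.
J and K are related in two ways: half first cousins through their mothers (r = 1/16) and half first cousins through their fathers (r = 1/16).
r = 1/16 + 1/16 = 1/8 = 0.125.

0.125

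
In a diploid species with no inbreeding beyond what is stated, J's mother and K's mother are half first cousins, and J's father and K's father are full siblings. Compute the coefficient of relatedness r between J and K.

0.140625

Wright's path rule: contributions from independent ancestry routes add.
J and K are related in two ways: half second cousins through their mothers (r = 1/64) and first cousins through their fathers (r = 1/8).
r = 1/64 + 1/8 = 0.140625.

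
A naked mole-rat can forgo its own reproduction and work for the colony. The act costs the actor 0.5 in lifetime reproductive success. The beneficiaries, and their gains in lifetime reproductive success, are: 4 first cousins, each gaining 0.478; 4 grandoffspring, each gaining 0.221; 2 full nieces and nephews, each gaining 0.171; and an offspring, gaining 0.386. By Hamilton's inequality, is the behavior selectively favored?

Hamilton's rule: the trait is favored when the sum of r·B over every recipient exceeds the actor's cost C.
r to a first cousin = 0.125 (first cousins share one grandparent pair — two paths of length 4: r = 2·(1/2)^4 = 1/8).
r to a grandoffspring = 1/4 (two parent–offspring links: r = (1/2)^2 = 1/4).
r to a full niece or nephew = 0.25 (full aunt/uncle↔niece/nephew: two paths of length 3 through the shared grandparent pair: r = 2·(1/2)^3 = 1/4).
r to an offspring = 0.5 (one parent–offspring link: r = (1/2)^1 = 1/2).
Summing one r·B term per recipient: 4·0.125·0.478 + 4·0.25·0.221 + 2·0.25·0.171 + 1·0.5·0.386 = 0.7385.
0.7385 > 0.5: the indirect benefit exceeds the cost.

Yes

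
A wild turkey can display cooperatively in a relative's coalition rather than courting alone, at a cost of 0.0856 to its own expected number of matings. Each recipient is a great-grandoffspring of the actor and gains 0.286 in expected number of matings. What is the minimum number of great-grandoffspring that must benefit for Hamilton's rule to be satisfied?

r to a great-grandoffspring = 1/8 (three parent–offspring links: r = (1/2)^3 = 1/8).
Hamilton's rule: n·r·B > C  ⇒  n > C/(r·B) = 0.0856/(0.125·0.286) = 2.394.
The smallest integer exceeding 2.394 is 3.

3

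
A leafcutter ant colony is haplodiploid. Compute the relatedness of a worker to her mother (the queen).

0.5

One meiotic link between diploid queen and diploid daughter: r = 1/2.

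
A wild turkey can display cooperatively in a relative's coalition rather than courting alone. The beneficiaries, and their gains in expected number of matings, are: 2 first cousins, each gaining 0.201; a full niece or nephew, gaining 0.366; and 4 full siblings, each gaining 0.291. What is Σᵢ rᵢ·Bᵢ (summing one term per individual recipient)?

r to a first cousin = 0.125 (first cousins share one grandparent pair — two paths of length 4: r = 2·(1/2)^4 = 1/8).
r to a full niece or nephew = 1/4 (full aunt/uncle↔niece/nephew: two paths of length 3 through the shared grandparent pair: r = 2·(1/2)^3 = 1/4).
r to a full sibling = 1/2 (full sibs share both parents — two paths of length 2: r = 2·(1/2)^2 = 1/2).
Summing one r·B term per recipient: 2·0.125·0.201 + 1·0.25·0.366 + 4·0.5·0.291 = 0.72375.

0.72375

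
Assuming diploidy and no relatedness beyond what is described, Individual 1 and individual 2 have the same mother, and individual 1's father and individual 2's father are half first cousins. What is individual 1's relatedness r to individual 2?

Relatedness sums over independent paths through distinct common ancestors.
Individual 1 and individual 2 are related in two ways: half-sibs through their shared mother (r = 1/4) and half second cousins through their fathers (r = 1/64).
r = 1/4 + 1/64 = 17/64 = 0.265625.

0.265625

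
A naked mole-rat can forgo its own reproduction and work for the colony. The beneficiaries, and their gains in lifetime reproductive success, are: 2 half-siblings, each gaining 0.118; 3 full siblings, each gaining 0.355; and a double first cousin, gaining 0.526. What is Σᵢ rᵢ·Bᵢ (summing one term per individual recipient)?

0.723

r to a half-sibling = 0.25 (half-sibs share one parent — one path of length 2: r = (1/2)^2 = 1/4).
r to a full sibling = 1/2 (full sibs share both parents — two paths of length 2: r = 2·(1/2)^2 = 1/2).
r to a double first cousin = 1/4 (double first cousins share both grandparent pairs — four paths of length 4: r = 4·(1/2)^4 = 1/4).
Summing one r·B term per recipient: 2·0.25·0.118 + 3·0.5·0.355 + 1·0.25·0.526 = 0.723.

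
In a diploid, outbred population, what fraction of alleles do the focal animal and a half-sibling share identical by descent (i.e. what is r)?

Each parent–offspring link contributes a factor of 1/2, and independent paths through distinct common ancestors add.
Half-sibs share one parent — one path of length 2: r = (1/2)^2 = 1/4.

0.25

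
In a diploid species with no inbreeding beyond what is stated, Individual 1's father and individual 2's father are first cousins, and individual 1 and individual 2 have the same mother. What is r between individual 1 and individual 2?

0.28125

Wright's path rule: contributions from independent ancestry routes add.
Individual 1 and individual 2 are related in two ways: second cousins through their fathers (r = 1/32) and half-sibs through their shared mother (r = 1/4).
r = 1/32 + 1/4 = 9/32 = 0.28125.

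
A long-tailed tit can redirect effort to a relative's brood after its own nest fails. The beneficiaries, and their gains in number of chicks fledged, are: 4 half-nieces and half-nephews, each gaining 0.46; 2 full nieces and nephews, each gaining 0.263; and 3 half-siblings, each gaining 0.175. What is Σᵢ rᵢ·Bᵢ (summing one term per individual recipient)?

0.49275

r to a half-niece or half-nephew = 0.125 (half-aunt/uncle↔niece/nephew: one path of length 3: r = (1/2)^3 = 1/8).
r to a full niece or nephew = 1/4 (full aunt/uncle↔niece/nephew: two paths of length 3 through the shared grandparent pair: r = 2·(1/2)^3 = 1/4).
r to a half-sibling = 1/4 (half-sibs share one parent — one path of length 2: r = (1/2)^2 = 1/4).
Summing one r·B term per recipient: 4·0.125·0.46 + 2·0.25·0.263 + 3·0.25·0.175 = 0.49275.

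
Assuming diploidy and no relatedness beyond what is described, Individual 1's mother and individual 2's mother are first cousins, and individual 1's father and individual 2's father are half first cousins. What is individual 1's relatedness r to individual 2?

Wright's path rule: contributions from independent ancestry routes add.
Individual 1 and individual 2 are related in two ways: second cousins through their mothers (r = 1/32) and half second cousins through their fathers (r = 1/64).
r = 1/32 + 1/64 = 0.046875.

0.046875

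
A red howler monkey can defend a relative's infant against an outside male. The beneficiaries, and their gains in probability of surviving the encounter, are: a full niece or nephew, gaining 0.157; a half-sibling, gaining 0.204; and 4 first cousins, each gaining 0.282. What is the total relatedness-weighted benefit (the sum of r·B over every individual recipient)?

r to a full niece or nephew = 0.25 (full aunt/uncle↔niece/nephew: two paths of length 3 through the shared grandparent pair: r = 2·(1/2)^3 = 1/4).
r to a half-sibling = 0.25 (half-sibs share one parent — one path of length 2: r = (1/2)^2 = 1/4).
r to a first cousin = 0.125 (first cousins share one grandparent pair — two paths of length 4: r = 2·(1/2)^4 = 1/8).
Summing one r·B term per recipient: 1·0.25·0.157 + 1·0.25·0.204 + 4·0.125·0.282 = 0.23125.

0.23125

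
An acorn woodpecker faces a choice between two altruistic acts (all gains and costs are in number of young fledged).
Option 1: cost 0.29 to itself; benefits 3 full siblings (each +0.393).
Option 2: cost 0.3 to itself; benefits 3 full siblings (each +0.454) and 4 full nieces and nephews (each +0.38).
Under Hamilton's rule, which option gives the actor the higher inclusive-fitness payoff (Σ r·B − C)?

Option 2

Option 1: r to a full sibling = 0.5.
Option 1: Σ r·B − C = (3·0.5·0.393) − 0.29 = 0.2995.
Option 2: r to a full sibling = 0.5.
Option 2: r to a full niece or nephew = 0.25.
Option 2: Σ r·B − C = (3·0.5·0.454 + 4·0.25·0.38) − 0.3 = 0.761.
Option 2 has the higher net inclusive-fitness payoff.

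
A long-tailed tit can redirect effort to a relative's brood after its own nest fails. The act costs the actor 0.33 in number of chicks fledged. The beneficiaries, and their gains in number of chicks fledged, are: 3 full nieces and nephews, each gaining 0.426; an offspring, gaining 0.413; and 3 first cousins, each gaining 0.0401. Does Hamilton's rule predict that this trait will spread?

Hamilton's rule: the trait is favored when the sum of r·B over every recipient exceeds the actor's cost C.
r to a full niece or nephew = 0.25 (full aunt/uncle↔niece/nephew: two paths of length 3 through the shared grandparent pair: r = 2·(1/2)^3 = 1/4).
r to an offspring = 1/2 (one parent–offspring link: r = (1/2)^1 = 1/2).
r to a first cousin = 0.125 (first cousins share one grandparent pair — two paths of length 4: r = 2·(1/2)^4 = 1/8).
Summing one r·B term per recipient: 3·0.25·0.426 + 1·0.5·0.413 + 3·0.125·0.0401 = 0.5410375.
0.5410375 > 0.33: the indirect benefit exceeds the cost.

Yes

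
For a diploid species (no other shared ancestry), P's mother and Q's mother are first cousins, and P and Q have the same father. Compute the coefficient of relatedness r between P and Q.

Independent pedigree routes through distinct common ancestors add.
P and Q are related in two ways: second cousins through their mothers (r = 1/32) and half-sibs through their shared father (r = 1/4).
r = 1/32 + 1/4 = 0.28125.

0.28125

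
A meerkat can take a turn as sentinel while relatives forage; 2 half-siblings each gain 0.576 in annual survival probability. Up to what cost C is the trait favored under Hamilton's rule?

0.288

r to a half-sibling = 1/4 (half-sibs share one parent — one path of length 2: r = (1/2)^2 = 1/4).
Hamilton's rule: n·r·B > C, so the trait is favored while C < n·r·B = 2·0.25·0.576 = 0.288.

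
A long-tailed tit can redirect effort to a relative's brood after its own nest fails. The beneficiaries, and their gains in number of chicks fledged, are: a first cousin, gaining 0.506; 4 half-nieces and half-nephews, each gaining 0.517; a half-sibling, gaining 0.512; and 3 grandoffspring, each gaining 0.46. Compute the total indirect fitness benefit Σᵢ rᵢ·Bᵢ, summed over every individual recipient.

r to a first cousin = 0.125 (first cousins share one grandparent pair — two paths of length 4: r = 2·(1/2)^4 = 1/8).
r to a half-niece or half-nephew = 0.125 (half-aunt/uncle↔niece/nephew: one path of length 3: r = (1/2)^3 = 1/8).
r to a half-sibling = 0.25 (half-sibs share one parent — one path of length 2: r = (1/2)^2 = 1/4).
r to a grandoffspring = 1/4 (two parent–offspring links: r = (1/2)^2 = 1/4).
Summing one r·B term per recipient: 1·0.125·0.506 + 4·0.125·0.517 + 1·0.25·0.512 + 3·0.25·0.46 = 0.79475.

0.79475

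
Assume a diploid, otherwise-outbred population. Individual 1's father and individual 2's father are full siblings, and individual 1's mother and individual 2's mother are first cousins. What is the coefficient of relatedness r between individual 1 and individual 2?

0.15625

Relatedness sums over independent paths through distinct common ancestors.
Individual 1 and individual 2 are related in two ways: first cousins through their fathers (r = 1/8) and second cousins through their mothers (r = 1/32).
r = 1/8 + 1/32 = 0.15625.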